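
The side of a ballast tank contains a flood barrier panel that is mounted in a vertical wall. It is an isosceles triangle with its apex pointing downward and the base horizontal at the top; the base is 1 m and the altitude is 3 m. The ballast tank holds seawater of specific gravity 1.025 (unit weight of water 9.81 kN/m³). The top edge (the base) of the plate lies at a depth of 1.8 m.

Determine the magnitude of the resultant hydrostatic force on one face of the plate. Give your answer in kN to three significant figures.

γ = 1.025 × 9.81 = 10.05525 kN/m³.
With the apex down, the centroid sits h/3 = 3/3 = 1 m below the base (the top edge), so the centroid depth is h_c = 1.8 + 1 = 2.8 m.
A = ½ × 1 × 3 = 1.5 m².
Resultant F = γ·h_c·A = 10.05525 × 2.8 × 1.5 = 42.232 kN.

F ≈ 42.2 kN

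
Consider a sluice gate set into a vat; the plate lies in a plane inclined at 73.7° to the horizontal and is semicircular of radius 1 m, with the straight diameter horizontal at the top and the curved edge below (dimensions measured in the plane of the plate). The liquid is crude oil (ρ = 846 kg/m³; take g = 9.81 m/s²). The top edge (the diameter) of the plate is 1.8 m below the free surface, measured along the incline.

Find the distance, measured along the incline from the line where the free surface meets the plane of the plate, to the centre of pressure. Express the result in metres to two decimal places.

γ = ρg = 846 × 9.81 / 1000 = 8.29926 kN/m³.
Let θ = 73.7° be the plate's angle to the horizontal; measure y along the incline from where the plane meets the free surface. Vertical depth h = y·sinθ with sinθ = 0.959805.
The centroid of a semicircle lies 4r/(3π) = 0.424413 m from the diameter, here below the top edge, so y_c = 1.8 + 0.424413 = 2.22441 m and h_c = 2.22441 × 0.959805 = 2.135 m.
A = πr²/2 = π × 1²/2 = 1.5708 m².
Resultant F = γ·h_c·A = 8.29926 × 2.135 × 1.5708 = 27.8329 kN.
I_c = (π/8 − 8/(9π))·r⁴ = 0.109757 × 1⁴ = 0.109757 m⁴.
Centre of pressure: y_p = y_c + I_c/(y_c·A) = 2.22441 + 0.109757/(2.22441 × 1.5708) = 2.22441 + 0.0314121 = 2.25582 m along the plane.

y_p = 2.26 m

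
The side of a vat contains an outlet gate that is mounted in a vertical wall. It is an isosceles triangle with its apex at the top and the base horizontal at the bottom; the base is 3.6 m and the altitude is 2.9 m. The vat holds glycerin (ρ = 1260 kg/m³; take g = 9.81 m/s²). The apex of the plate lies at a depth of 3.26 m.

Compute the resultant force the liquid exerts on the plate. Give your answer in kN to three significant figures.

F ≈ 335 kN

γ = ρg = 1260 × 9.81 / 1000 = 12.3606 kN/m³.
With the apex up, the centroid sits 2h/3 = 2 × 2.9/3 = 1.93333 m below the apex, so the centroid depth is h_c = 3.26 + 1.93333 = 5.19333 m.
A = ½ × 3.6 × 2.9 = 5.22 m².
Resultant F = γ·h_c·A = 12.3606 × 5.19333 × 5.22 = 335.086 kN.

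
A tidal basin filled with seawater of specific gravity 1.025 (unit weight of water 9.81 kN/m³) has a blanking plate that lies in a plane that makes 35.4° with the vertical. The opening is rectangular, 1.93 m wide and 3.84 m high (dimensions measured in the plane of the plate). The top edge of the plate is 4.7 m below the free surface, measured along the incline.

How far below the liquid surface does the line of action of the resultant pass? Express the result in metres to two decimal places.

γ = 1.025 × 9.81 = 10.05525 kN/m³.
The plate makes 35.4° with the vertical, i.e. θ = 90° − 35.4° = 54.6° to the horizontal. Measuring y along the incline from the free-surface line, vertical depth h = y·sinθ with sinθ = 0.815128.
The centroid lies 3.84/2 = 1.92 m below the top edge, so y_c = 4.7 + 1.92 = 6.62 m and h_c = 6.62 × 0.815128 = 5.39615 m.
A = 1.93 × 3.84 = 7.4112 m².
Resultant F = γ·h_c·A = 10.05525 × 5.39615 × 7.4112 = 402.129 kN.
I_c = b·h³/12 = 1.93 × 3.84³/12 = 9.10688 m⁴.
Centre of pressure: y_p = y_c + I_c/(y_c·A) = 6.62 + 9.10688/(6.62 × 7.4112) = 6.62 + 0.185619 = 6.80562 m along the plane.
Vertically, h_p = y_p·sinθ = 6.80562 × 0.815128 = 5.54745 m.

h_p = 5.55 m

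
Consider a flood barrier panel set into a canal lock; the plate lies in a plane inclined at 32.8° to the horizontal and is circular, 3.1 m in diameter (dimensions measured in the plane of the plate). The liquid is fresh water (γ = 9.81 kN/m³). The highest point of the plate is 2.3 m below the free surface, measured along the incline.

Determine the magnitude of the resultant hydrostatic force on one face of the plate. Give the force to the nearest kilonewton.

γ = 9.81 kN/m³.
Let θ = 32.8° be the plate's angle to the horizontal; measure y along the incline from where the plane meets the free surface. Vertical depth h = y·sinθ with sinθ = 0.541708.
The centroid is at the centre, 1.55 m below the top of the plate, so y_c = 2.3 + 1.55 = 3.85 m and h_c = 3.85 × 0.541708 = 2.08558 m.
A = π(1.55)² = 7.54768 m².
Resultant F = γ·h_c·A = 9.81 × 2.08558 × 7.54768 = 154.422 kN.

F ≈ 154 kN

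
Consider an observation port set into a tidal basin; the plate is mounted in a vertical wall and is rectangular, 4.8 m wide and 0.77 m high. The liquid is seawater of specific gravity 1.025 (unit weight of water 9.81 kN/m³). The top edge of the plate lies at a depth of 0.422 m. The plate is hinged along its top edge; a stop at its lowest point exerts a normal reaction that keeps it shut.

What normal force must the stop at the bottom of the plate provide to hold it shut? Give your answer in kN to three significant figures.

P ≈ 17.4 kN

γ = 1.025 × 9.81 = 10.05525 kN/m³.
The centroid lies 0.77/2 = 0.385 m below the top edge, so the centroid depth is h_c = 0.422 + 0.385 = 0.807 m.
A = 4.8 × 0.77 = 3.696 m².
Resultant F = γ·h_c·A = 10.05525 × 0.807 × 3.696 = 29.9915 kN.
I_c = b·h³/12 = 4.8 × 0.77³/12 = 0.182613 m⁴.
Centre of pressure: y_p = y_c + I_c/(y_c·A) = 0.807 + 0.182613/(0.807 × 3.696) = 0.807 + 0.0612246 = 0.868225 m along the plane.
The resultant acts 0.385 + 0.0612246 = 0.446225 m (along the plate) below the hinge at the top edge, so the moment about the hinge is M = F × 0.446225 = 29.9915 × 0.446225 = 13.383 kN·m.
A normal force at the bottom, 0.77 m from the hinge, must supply this moment: P = 13.383/0.77 = 17.3805 kN.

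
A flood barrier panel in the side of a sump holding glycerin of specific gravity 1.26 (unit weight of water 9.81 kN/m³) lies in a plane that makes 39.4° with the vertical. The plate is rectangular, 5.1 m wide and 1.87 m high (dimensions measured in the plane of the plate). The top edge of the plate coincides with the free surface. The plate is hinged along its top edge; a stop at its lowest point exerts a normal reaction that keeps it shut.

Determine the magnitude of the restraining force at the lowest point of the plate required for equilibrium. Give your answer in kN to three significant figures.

P ≈ 56.8 kN

γ = 1.26 × 9.81 = 12.3606 kN/m³.
The plate makes 39.4° with the vertical, i.e. θ = 90° − 39.4° = 50.6° to the horizontal. Measuring y along the incline from the free-surface line, vertical depth h = y·sinθ with sinθ = 0.772734.
The centroid lies 1.87/2 = 0.935 m below the top edge, so y_c = 0.935 m and h_c = 0.935 × 0.772734 = 0.722506 m.
A = 5.1 × 1.87 = 9.537 m².
Resultant F = γ·h_c·A = 12.3606 × 0.722506 × 9.537 = 85.1712 kN.
I_c = b·h³/12 = 5.1 × 1.87³/12 = 2.77916 m⁴.
Centre of pressure: y_p = y_c + I_c/(y_c·A) = 0.935 + 2.77916/(0.935 × 9.537) = 0.935 + 0.311667 = 1.24667 m along the plane.
The resultant acts 0.935 + 0.311667 = 1.24667 m (along the plate) below the hinge at the top edge, so the moment about the hinge is M = F × 1.24667 = 85.1712 × 1.24667 = 106.18 kN·m.
A normal force at the bottom, 1.87 m from the hinge, must supply this moment: P = 106.18/1.87 = 56.7807 kN.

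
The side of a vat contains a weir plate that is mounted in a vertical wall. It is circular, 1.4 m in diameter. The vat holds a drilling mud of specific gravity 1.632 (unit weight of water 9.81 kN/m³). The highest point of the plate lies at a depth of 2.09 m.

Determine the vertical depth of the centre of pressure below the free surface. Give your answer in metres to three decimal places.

γ = 1.632 × 9.81 = 16.00992 kN/m³.
The centroid is at the centre, 0.7 m below the top of the plate, so the centroid depth is h_c = 2.09 + 0.7 = 2.79 m.
A = π(0.7)² = 1.53938 m².
Resultant F = γ·h_c·A = 16.00992 × 2.79 × 1.53938 = 68.7605 kN.
I_c = πr⁴/4 = π × 0.7⁴/4 = 0.188574 m⁴.
Centre of pressure: y_p = y_c + I_c/(y_c·A) = 2.79 + 0.188574/(2.79 × 1.53938) = 2.79 + 0.0439068 = 2.83391 m along the plane.

h_p = 2.834 m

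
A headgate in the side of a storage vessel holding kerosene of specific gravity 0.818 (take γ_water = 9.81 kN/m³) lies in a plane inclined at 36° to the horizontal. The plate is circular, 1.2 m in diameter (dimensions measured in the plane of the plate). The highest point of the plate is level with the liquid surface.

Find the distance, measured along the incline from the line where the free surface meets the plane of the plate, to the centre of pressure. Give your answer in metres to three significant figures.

y_p = 0.750 m

γ = 0.818 × 9.81 = 8.02458 kN/m³.
Let θ = 36° be the plate's angle to the horizontal; measure y along the incline from where the plane meets the free surface. Vertical depth h = y·sinθ with sinθ = 0.587785.
The centroid is at the centre, 0.6 m below the top of the plate, so y_c = 0.6 m and h_c = 0.6 × 0.587785 = 0.352671 m.
A = π(0.6)² = 1.13097 m².
Resultant F = γ·h_c·A = 8.02458 × 0.352671 × 1.13097 = 3.20069 kN.
I_c = πr⁴/4 = π × 0.6⁴/4 = 0.101788 m⁴.
Centre of pressure: y_p = y_c + I_c/(y_c·A) = 0.6 + 0.101788/(0.6 × 1.13097) = 0.6 + 0.150001 = 0.750001 m along the plane.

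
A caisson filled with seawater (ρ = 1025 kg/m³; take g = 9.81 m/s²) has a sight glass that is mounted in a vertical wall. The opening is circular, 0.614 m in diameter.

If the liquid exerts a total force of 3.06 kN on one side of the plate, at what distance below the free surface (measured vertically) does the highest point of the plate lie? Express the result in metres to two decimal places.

γ = ρg = 1025 × 9.81 / 1000 = 10.05525 kN/m³.
A = π(0.307)² = 0.296092 m².
From F = γ·h_c·A, the centroid depth is h_c = 3.06/(10.05525 × 0.296092) = 1.02778 m.
The centroid is at the centre, 0.307 m below the top of the plate, so the highest point sits at h_top = 1.02778 − 0.307 = 0.72078 m below the surface.

d_top ≈ 0.72 m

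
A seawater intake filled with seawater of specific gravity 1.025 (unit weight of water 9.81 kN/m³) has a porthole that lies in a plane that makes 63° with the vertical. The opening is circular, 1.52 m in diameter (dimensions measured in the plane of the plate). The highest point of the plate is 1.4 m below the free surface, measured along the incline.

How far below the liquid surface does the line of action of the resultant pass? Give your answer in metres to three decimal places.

γ = 1.025 × 9.81 = 10.05525 kN/m³.
The plate makes 63° with the vertical, i.e. θ = 90° − 63° = 27° to the horizontal. Measuring y along the incline from the free-surface line, vertical depth h = y·sinθ with sinθ = 0.453990.
The centroid is at the centre, 0.76 m below the top of the plate, so y_c = 1.4 + 0.76 = 2.16 m and h_c = 2.16 × 0.453990 = 0.980618 m.
A = π(0.76)² = 1.81458 m².
Resultant F = γ·h_c·A = 10.05525 × 0.980618 × 1.81458 = 17.8924 kN.
I_c = πr⁴/4 = π × 0.76⁴/4 = 0.262026 m⁴.
Centre of pressure: y_p = y_c + I_c/(y_c·A) = 2.16 + 0.262026/(2.16 × 1.81458) = 2.16 + 0.066852 = 2.22685 m along the plane.
Vertically, h_p = y_p·sinθ = 2.22685 × 0.453990 = 1.01097 m.

h_p = 1.011 m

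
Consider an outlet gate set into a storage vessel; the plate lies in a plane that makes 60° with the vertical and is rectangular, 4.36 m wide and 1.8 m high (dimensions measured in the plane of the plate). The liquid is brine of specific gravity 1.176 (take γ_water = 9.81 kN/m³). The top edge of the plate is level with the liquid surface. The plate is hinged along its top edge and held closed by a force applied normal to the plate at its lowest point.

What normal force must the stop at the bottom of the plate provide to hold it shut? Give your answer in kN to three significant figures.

γ = 1.176 × 9.81 = 11.53656 kN/m³.
The plate makes 60° with the vertical, i.e. θ = 90° − 60° = 30° to the horizontal. Measuring y along the incline from the free-surface line, vertical depth h = y·sinθ with sinθ = 0.500000.
The centroid lies 1.8/2 = 0.9 m below the top edge, so y_c = 0.9 m and h_c = 0.9 × 0.500000 = 0.45 m.
A = 4.36 × 1.8 = 7.848 m².
Resultant F = γ·h_c·A = 11.53656 × 0.45 × 7.848 = 40.7425 kN.
I_c = b·h³/12 = 4.36 × 1.8³/12 = 2.11896 m⁴.
Centre of pressure: y_p = y_c + I_c/(y_c·A) = 0.9 + 2.11896/(0.9 × 7.848) = 0.9 + 0.3 = 1.2 m along the plane.
The resultant acts 0.9 + 0.3 = 1.2 m (along the plate) below the hinge at the top edge, so the moment about the hinge is M = F × 1.2 = 40.7425 × 1.2 = 48.891 kN·m.
A normal force at the bottom, 1.8 m from the hinge, must supply this moment: P = 48.891/1.8 = 27.1617 kN.

P ≈ 27.2 kN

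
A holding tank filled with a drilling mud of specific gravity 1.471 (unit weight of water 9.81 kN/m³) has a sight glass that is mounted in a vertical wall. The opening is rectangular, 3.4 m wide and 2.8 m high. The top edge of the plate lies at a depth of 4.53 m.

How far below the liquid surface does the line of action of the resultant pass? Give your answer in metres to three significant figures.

h_p = 6.04 m

γ = 1.471 × 9.81 = 14.43051 kN/m³.
The centroid lies 2.8/2 = 1.4 m below the top edge, so the centroid depth is h_c = 4.53 + 1.4 = 5.93 m.
A = 3.4 × 2.8 = 9.52 m².
Resultant F = γ·h_c·A = 14.43051 × 5.93 × 9.52 = 814.654 kN.
I_c = b·h³/12 = 3.4 × 2.8³/12 = 6.21973 m⁴.
Centre of pressure: y_p = y_c + I_c/(y_c·A) = 5.93 + 6.21973/(5.93 × 9.52) = 5.93 + 0.110174 = 6.04017 m along the plane.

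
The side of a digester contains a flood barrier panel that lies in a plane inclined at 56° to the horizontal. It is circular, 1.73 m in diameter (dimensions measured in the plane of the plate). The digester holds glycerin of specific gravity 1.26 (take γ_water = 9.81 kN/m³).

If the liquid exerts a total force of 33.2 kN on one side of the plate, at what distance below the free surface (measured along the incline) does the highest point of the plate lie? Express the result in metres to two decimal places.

y_top ≈ 0.51 m

γ = 1.26 × 9.81 = 12.3606 kN/m³.
A = π(0.865)² = 2.35062 m².
From F = γ·h_c·A, the centroid depth is h_c = 33.2/(12.3606 × 2.35062) = 1.14266 m.
Let θ = 56° be the plate's angle to the horizontal; measure y along the incline from where the plane meets the free surface. Vertical depth h = y·sinθ with sinθ = 0.829038.
Along the incline, y_c = h_c/sinθ = 1.14266/0.829038 = 1.3783 m.
The centroid is at the centre, 0.865 m below the top of the plate, so the highest point sits at y_top = 1.3783 − 0.865 = 0.5133 m along the incline.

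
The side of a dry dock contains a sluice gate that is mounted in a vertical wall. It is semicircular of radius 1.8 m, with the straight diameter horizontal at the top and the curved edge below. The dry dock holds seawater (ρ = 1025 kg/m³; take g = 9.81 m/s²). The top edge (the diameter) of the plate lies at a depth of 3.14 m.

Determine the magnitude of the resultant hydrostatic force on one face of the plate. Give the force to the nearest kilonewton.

F ≈ 200 kN

γ = ρg = 1025 × 9.81 / 1000 = 10.05525 kN/m³.
The centroid of a semicircle lies 4r/(3π) = 0.763944 m from the diameter, here below the top edge, so the centroid depth is h_c = 3.14 + 0.763944 = 3.90394 m.
A = πr²/2 = π × 1.8²/2 = 5.08938 m².
Resultant F = γ·h_c·A = 10.05525 × 3.90394 × 5.08938 = 199.784 kN.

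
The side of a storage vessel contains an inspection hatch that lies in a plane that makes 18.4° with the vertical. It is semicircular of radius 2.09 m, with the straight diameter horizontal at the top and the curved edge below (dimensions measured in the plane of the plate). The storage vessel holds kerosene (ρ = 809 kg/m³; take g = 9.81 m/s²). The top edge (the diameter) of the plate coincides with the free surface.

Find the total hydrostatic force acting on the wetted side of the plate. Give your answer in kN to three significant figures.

γ = ρg = 809 × 9.81 / 1000 = 7.93629 kN/m³.
The plate makes 18.4° with the vertical, i.e. θ = 90° − 18.4° = 71.6° to the horizontal. Measuring y along the incline from the free-surface line, vertical depth h = y·sinθ with sinθ = 0.948876.
The centroid of a semicircle lies 4r/(3π) = 0.887024 m from the diameter, here below the top edge, so y_c = 0.887024 m and h_c = 0.887024 × 0.948876 = 0.841676 m.
A = πr²/2 = π × 2.09²/2 = 6.8614 m².
Resultant F = γ·h_c·A = 7.93629 × 0.841676 × 6.8614 = 45.8327 kN.

F ≈ 45.8 kN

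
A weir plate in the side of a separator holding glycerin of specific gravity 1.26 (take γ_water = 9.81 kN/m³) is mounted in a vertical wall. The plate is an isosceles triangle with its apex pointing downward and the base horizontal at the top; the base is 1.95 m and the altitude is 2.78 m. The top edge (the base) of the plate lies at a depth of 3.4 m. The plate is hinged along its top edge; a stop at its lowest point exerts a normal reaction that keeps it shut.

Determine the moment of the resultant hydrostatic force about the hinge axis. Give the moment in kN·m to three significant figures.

γ = 1.26 × 9.81 = 12.3606 kN/m³.
With the apex down, the centroid sits h/3 = 2.78/3 = 0.926667 m below the base (the top edge), so the centroid depth is h_c = 3.4 + 0.926667 = 4.32667 m.
A = ½ × 1.95 × 2.78 = 2.7105 m².
Resultant F = γ·h_c·A = 12.3606 × 4.32667 × 2.7105 = 144.958 kN.
I_c = b·h³/36 = 1.95 × 2.78³/36 = 1.16377 m⁴.
Centre of pressure: y_p = y_c + I_c/(y_c·A) = 4.32667 + 1.16377/(4.32667 × 2.7105) = 4.32667 + 0.0992348 = 4.4259 m along the plane.
The resultant acts 0.926667 + 0.0992348 = 1.0259 m (along the plate) below the hinge at the top edge, so the moment about the hinge is M = F × 1.0259 = 144.958 × 1.0259 = 148.712 kN·m.

M ≈ 149 kN·m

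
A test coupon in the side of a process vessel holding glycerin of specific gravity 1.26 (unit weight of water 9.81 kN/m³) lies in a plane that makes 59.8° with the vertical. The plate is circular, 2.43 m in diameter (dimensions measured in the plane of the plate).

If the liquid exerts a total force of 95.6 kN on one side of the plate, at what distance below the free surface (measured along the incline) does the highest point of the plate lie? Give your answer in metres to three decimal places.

γ = 1.26 × 9.81 = 12.3606 kN/m³.
A = π(1.215)² = 4.6377 m².
From F = γ·h_c·A, the centroid depth is h_c = 95.6/(12.3606 × 4.6377) = 1.66769 m.
The plate makes 59.8° with the vertical, i.e. θ = 90° − 59.8° = 30.2° to the horizontal. Measuring y along the incline from the free-surface line, vertical depth h = y·sinθ with sinθ = 0.503020.
Along the incline, y_c = h_c/sinθ = 1.66769/0.503020 = 3.31536 m.
The centroid is at the centre, 1.215 m below the top of the plate, so the highest point sits at y_top = 3.31536 − 1.215 = 2.10036 m along the incline.

y_top ≈ 2.100 m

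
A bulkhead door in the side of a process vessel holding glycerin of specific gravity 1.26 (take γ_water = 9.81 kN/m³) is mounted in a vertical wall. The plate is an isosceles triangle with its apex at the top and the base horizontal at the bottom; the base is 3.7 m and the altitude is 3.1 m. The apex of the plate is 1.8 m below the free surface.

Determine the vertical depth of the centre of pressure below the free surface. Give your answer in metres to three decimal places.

h_p = 4.005 m

γ = 1.26 × 9.81 = 12.3606 kN/m³.
With the apex up, the centroid sits 2h/3 = 2 × 3.1/3 = 2.06667 m below the apex, so the centroid depth is h_c = 1.8 + 2.06667 = 3.86667 m.
A = ½ × 3.7 × 3.1 = 5.735 m².
Resultant F = γ·h_c·A = 12.3606 × 3.86667 × 5.735 = 274.101 kN.
I_c = b·h³/36 = 3.7 × 3.1³/36 = 3.06185 m⁴.
Centre of pressure: y_p = y_c + I_c/(y_c·A) = 3.86667 + 3.06185/(3.86667 × 5.735) = 3.86667 + 0.138074 = 4.00474 m along the plane.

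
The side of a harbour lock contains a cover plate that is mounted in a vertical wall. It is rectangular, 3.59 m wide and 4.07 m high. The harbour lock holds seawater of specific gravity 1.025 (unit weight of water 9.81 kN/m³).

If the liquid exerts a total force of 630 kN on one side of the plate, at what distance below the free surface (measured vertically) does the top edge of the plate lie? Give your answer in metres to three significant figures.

γ = 1.025 × 9.81 = 10.05525 kN/m³.
A = 3.59 × 4.07 = 14.6113 m².
From F = γ·h_c·A, the centroid depth is h_c = 630/(10.05525 × 14.6113) = 4.28804 m.
The centroid lies 4.07/2 = 2.035 m below the top edge, so the top edge sits at h_top = 4.28804 − 2.035 = 2.25304 m below the surface.

d_top ≈ 2.25 m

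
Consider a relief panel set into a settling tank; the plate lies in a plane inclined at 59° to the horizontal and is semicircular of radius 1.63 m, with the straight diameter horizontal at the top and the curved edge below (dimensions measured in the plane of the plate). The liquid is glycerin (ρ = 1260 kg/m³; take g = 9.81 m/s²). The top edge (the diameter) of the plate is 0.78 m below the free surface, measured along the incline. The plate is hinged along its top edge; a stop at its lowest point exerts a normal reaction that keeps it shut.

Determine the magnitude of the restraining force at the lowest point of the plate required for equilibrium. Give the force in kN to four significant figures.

γ = ρg = 1260 × 9.81 / 1000 = 12.3606 kN/m³.
Let θ = 59° be the plate's angle to the horizontal; measure y along the incline from where the plane meets the free surface. Vertical depth h = y·sinθ with sinθ = 0.857167.
The centroid of a semicircle lies 4r/(3π) = 0.691793 m from the diameter, here below the top edge, so y_c = 0.78 + 0.691793 = 1.47179 m and h_c = 1.47179 × 0.857167 = 1.26157 m.
A = πr²/2 = π × 1.63²/2 = 4.17345 m².
Resultant F = γ·h_c·A = 12.3606 × 1.26157 × 4.17345 = 65.0798 kN.
I_c = (π/8 − 8/(9π))·r⁴ = 0.109757 × 1.63⁴ = 0.774788 m⁴.
Centre of pressure: y_p = y_c + I_c/(y_c·A) = 1.47179 + 0.774788/(1.47179 × 4.17345) = 1.47179 + 0.126137 = 1.59793 m along the plane.
The resultant acts 0.691793 + 0.126137 = 0.81793 m (along the plate) below the hinge at the top edge, so the moment about the hinge is M = F × 0.81793 = 65.0798 × 0.81793 = 53.2307 kN·m.
A normal force at the bottom, 1.63 m from the hinge, must supply this moment: P = 53.2307/1.63 = 32.6569 kN.

P ≈ 32.66 kN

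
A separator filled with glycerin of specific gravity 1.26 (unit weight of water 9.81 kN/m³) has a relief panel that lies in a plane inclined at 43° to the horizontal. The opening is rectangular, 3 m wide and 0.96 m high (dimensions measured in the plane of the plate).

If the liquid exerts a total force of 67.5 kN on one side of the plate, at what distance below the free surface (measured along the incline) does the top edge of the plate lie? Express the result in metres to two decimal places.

γ = 1.26 × 9.81 = 12.3606 kN/m³.
A = 3 × 0.96 = 2.88 m².
From F = γ·h_c·A, the centroid depth is h_c = 67.5/(12.3606 × 2.88) = 1.89615 m.
Let θ = 43° be the plate's angle to the horizontal; measure y along the incline from where the plane meets the free surface. Vertical depth h = y·sinθ with sinθ = 0.681998.
Along the incline, y_c = h_c/sinθ = 1.89615/0.681998 = 2.78029 m.
The centroid lies 0.96/2 = 0.48 m below the top edge, so the top edge sits at y_top = 2.78029 − 0.48 = 2.30029 m along the incline.

y_top ≈ 2.30 m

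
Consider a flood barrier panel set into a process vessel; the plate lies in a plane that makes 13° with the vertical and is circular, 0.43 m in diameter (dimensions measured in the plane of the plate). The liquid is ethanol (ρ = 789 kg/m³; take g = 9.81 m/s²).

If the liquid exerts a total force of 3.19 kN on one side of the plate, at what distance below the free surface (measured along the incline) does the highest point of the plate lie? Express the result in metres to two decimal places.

γ = ρg = 789 × 9.81 / 1000 = 7.74009 kN/m³.
A = π(0.215)² = 0.14522 m².
From F = γ·h_c·A, the centroid depth is h_c = 3.19/(7.74009 × 0.14522) = 2.83804 m.
The plate makes 13° with the vertical, i.e. θ = 90° − 13° = 77° to the horizontal. Measuring y along the incline from the free-surface line, vertical depth h = y·sinθ with sinθ = 0.974370.
Along the incline, y_c = h_c/sinθ = 2.83804/0.974370 = 2.91269 m.
The centroid is at the centre, 0.215 m below the top of the plate, so the highest point sits at y_top = 2.91269 − 0.215 = 2.69769 m along the incline.

y_top ≈ 2.70 m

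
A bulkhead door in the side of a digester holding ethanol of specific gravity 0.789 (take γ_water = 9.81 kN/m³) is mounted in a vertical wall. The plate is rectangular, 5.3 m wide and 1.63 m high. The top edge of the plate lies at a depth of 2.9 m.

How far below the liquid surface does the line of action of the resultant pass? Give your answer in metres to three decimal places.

γ = 0.789 × 9.81 = 7.74009 kN/m³.
The centroid lies 1.63/2 = 0.815 m below the top edge, so the centroid depth is h_c = 2.9 + 0.815 = 3.715 m.
A = 5.3 × 1.63 = 8.639 m².
Resultant F = γ·h_c·A = 7.74009 × 3.715 × 8.639 = 248.41 kN.
I_c = b·h³/12 = 5.3 × 1.63³/12 = 1.91275 m⁴.
Centre of pressure: y_p = y_c + I_c/(y_c·A) = 3.715 + 1.91275/(3.715 × 8.639) = 3.715 + 0.0595986 = 3.7746 m along the plane.

h_p = 3.775 m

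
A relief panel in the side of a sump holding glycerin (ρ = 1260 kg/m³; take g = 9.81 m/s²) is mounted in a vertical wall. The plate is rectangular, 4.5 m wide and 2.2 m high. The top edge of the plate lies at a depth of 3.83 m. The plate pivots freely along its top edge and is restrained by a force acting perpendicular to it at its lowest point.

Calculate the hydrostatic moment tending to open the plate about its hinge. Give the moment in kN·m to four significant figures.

M ≈ 713.0 kN·m

γ = ρg = 1260 × 9.81 / 1000 = 12.3606 kN/m³.
The centroid lies 2.2/2 = 1.1 m below the top edge, so the centroid depth is h_c = 3.83 + 1.1 = 4.93 m.
A = 4.5 × 2.2 = 9.9 m².
Resultant F = γ·h_c·A = 12.3606 × 4.93 × 9.9 = 603.284 kN.
I_c = b·h³/12 = 4.5 × 2.2³/12 = 3.993 m⁴.
Centre of pressure: y_p = y_c + I_c/(y_c·A) = 4.93 + 3.993/(4.93 × 9.9) = 4.93 + 0.081812 = 5.01181 m along the plane.
The resultant acts 1.1 + 0.081812 = 1.18181 m (along the plate) below the hinge at the top edge, so the moment about the hinge is M = F × 1.18181 = 603.284 × 1.18181 = 712.967 kN·m.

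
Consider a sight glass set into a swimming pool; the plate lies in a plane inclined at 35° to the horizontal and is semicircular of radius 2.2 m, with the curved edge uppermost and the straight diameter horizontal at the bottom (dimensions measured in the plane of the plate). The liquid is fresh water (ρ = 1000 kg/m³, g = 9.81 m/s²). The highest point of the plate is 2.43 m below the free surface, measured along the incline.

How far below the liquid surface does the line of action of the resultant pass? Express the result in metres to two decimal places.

h_p = 2.17 m

γ = ρg = 1000 × 9.81 = 9810 N/m³ = 9.81 kN/m³.
Let θ = 35° be the plate's angle to the horizontal; measure y along the incline from where the plane meets the free surface. Vertical depth h = y·sinθ with sinθ = 0.573576.
The centroid lies 4r/(3π) = 0.933709 m above the diameter, so r − 4r/(3π) = 2.2 − 0.933709 = 1.26629 m below the topmost point, so y_c = 2.43 + 1.26629 = 3.69629 m and h_c = 3.69629 × 0.573576 = 2.1201 m.
A = πr²/2 = π × 2.2²/2 = 7.60265 m².
Resultant F = γ·h_c·A = 9.81 × 2.1201 × 7.60265 = 158.121 kN.
I_c = (π/8 − 8/(9π))·r⁴ = 0.109757 × 2.2⁴ = 2.57112 m⁴.
Centre of pressure: y_p = y_c + I_c/(y_c·A) = 3.69629 + 2.57112/(3.69629 × 7.60265) = 3.69629 + 0.0914937 = 3.78778 m along the plane.
Vertically, h_p = y_p·sinθ = 3.78778 × 0.573576 = 2.17258 m.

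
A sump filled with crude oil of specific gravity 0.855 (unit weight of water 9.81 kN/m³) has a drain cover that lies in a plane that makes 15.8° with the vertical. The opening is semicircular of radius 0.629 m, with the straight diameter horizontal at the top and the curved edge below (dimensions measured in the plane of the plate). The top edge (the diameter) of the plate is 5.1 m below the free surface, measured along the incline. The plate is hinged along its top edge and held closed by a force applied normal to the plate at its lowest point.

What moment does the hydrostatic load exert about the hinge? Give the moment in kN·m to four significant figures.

γ = 0.855 × 9.81 = 8.38755 kN/m³.
The plate makes 15.8° with the vertical, i.e. θ = 90° − 15.8° = 74.2° to the horizontal. Measuring y along the incline from the free-surface line, vertical depth h = y·sinθ with sinθ = 0.962218.
The centroid of a semicircle lies 4r/(3π) = 0.266956 m from the diameter, here below the top edge, so y_c = 5.1 + 0.266956 = 5.36696 m and h_c = 5.36696 × 0.962218 = 5.16419 m.
A = πr²/2 = π × 0.629²/2 = 0.621471 m².
Resultant F = γ·h_c·A = 8.38755 × 5.16419 × 0.621471 = 26.919 kN.
I_c = (π/8 − 8/(9π))·r⁴ = 0.109757 × 0.629⁴ = 0.0171805 m⁴.
Centre of pressure: y_p = y_c + I_c/(y_c·A) = 5.36696 + 0.0171805/(5.36696 × 0.621471) = 5.36696 + 0.00515094 = 5.37211 m along the plane.
The resultant acts 0.266956 + 0.00515094 = 0.272107 m (along the plate) below the hinge at the top edge, so the moment about the hinge is M = F × 0.272107 = 26.919 × 0.272107 = 7.32485 kN·m.

M ≈ 7.325 kN·m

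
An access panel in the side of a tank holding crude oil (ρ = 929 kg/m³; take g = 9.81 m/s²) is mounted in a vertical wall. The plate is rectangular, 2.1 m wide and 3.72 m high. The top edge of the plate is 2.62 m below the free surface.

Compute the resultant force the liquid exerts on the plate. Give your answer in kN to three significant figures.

γ = ρg = 929 × 9.81 / 1000 = 9.11349 kN/m³.
The centroid lies 3.72/2 = 1.86 m below the top edge, so the centroid depth is h_c = 2.62 + 1.86 = 4.48 m.
A = 2.1 × 3.72 = 7.812 m².
Resultant F = γ·h_c·A = 9.11349 × 4.48 × 7.812 = 318.952 kN.

F ≈ 319 kN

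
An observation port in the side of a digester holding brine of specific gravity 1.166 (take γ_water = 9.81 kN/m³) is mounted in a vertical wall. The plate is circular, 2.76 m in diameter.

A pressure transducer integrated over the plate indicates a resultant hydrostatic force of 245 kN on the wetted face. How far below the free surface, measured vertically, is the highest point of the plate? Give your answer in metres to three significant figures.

γ = 1.166 × 9.81 = 11.43846 kN/m³.
A = π(1.38)² = 5.98285 m².
From F = γ·h_c·A, the centroid depth is h_c = 245/(11.43846 × 5.98285) = 3.58006 m.
The centroid is at the centre, 1.38 m below the top of the plate, so the highest point sits at h_top = 3.58006 − 1.38 = 2.20006 m below the surface.

d_top ≈ 2.20 m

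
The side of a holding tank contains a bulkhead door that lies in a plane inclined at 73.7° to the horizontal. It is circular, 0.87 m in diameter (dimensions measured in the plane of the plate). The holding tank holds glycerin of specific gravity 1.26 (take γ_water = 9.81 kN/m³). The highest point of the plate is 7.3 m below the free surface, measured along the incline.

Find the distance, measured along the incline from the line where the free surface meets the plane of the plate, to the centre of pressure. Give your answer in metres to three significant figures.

y_p = 7.74 m

γ = 1.26 × 9.81 = 12.3606 kN/m³.
Let θ = 73.7° be the plate's angle to the horizontal; measure y along the incline from where the plane meets the free surface. Vertical depth h = y·sinθ with sinθ = 0.959805.
The centroid is at the centre, 0.435 m below the top of the plate, so y_c = 7.3 + 0.435 = 7.735 m and h_c = 7.735 × 0.959805 = 7.42409 m.
A = π(0.435)² = 0.594468 m².
Resultant F = γ·h_c·A = 12.3606 × 7.42409 × 0.594468 = 54.5521 kN.
I_c = πr⁴/4 = π × 0.435⁴/4 = 0.028122 m⁴.
Centre of pressure: y_p = y_c + I_c/(y_c·A) = 7.735 + 0.028122/(7.735 × 0.594468) = 7.735 + 0.00611586 = 7.74112 m along the plane.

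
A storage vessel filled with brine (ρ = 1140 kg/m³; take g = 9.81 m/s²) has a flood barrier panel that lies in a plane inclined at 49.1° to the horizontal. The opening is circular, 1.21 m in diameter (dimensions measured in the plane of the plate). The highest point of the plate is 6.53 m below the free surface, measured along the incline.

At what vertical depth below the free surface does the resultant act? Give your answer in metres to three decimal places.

h_p = 5.403 m

γ = ρg = 1140 × 9.81 / 1000 = 11.1834 kN/m³.
Let θ = 49.1° be the plate's angle to the horizontal; measure y along the incline from where the plane meets the free surface. Vertical depth h = y·sinθ with sinθ = 0.755853.
The centroid is at the centre, 0.605 m below the top of the plate, so y_c = 6.53 + 0.605 = 7.135 m and h_c = 7.135 × 0.755853 = 5.39301 m.
A = π(0.605)² = 1.1499 m².
Resultant F = γ·h_c·A = 11.1834 × 5.39301 × 1.1499 = 69.353 kN.
I_c = πr⁴/4 = π × 0.605⁴/4 = 0.105223 m⁴.
Centre of pressure: y_p = y_c + I_c/(y_c·A) = 7.135 + 0.105223/(7.135 × 1.1499) = 7.135 + 0.012825 = 7.14783 m along the plane.
Vertically, h_p = y_p·sinθ = 7.14783 × 0.755853 = 5.40271 m.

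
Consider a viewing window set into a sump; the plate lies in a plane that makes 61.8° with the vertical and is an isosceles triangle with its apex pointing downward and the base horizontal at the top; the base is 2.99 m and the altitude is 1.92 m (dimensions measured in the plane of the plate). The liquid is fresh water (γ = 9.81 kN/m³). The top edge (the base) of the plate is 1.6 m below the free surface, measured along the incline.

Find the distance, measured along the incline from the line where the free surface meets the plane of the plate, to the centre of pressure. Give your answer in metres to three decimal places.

γ = 9.81 kN/m³.
The plate makes 61.8° with the vertical, i.e. θ = 90° − 61.8° = 28.2° to the horizontal. Measuring y along the incline from the free-surface line, vertical depth h = y·sinθ with sinθ = 0.472551.
With the apex down, the centroid sits h/3 = 1.92/3 = 0.64 m below the base (the top edge), so y_c = 1.6 + 0.64 = 2.24 m and h_c = 2.24 × 0.472551 = 1.05851 m.
A = ½ × 2.99 × 1.92 = 2.8704 m².
Resultant F = γ·h_c·A = 9.81 × 1.05851 × 2.8704 = 29.8062 kN.
I_c = b·h³/36 = 2.99 × 1.92³/36 = 0.587858 m⁴.
Centre of pressure: y_p = y_c + I_c/(y_c·A) = 2.24 + 0.587858/(2.24 × 2.8704) = 2.24 + 0.0914286 = 2.33143 m along the plane.

y_p = 2.331 m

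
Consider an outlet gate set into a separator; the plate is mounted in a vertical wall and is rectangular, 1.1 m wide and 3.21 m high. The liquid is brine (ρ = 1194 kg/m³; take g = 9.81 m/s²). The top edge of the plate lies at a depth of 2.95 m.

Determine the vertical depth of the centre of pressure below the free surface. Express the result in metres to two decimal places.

γ = ρg = 1194 × 9.81 / 1000 = 11.71314 kN/m³.
The centroid lies 3.21/2 = 1.605 m below the top edge, so the centroid depth is h_c = 2.95 + 1.605 = 4.555 m.
A = 1.1 × 3.21 = 3.531 m².
Resultant F = γ·h_c·A = 11.71314 × 4.555 × 3.531 = 188.391 kN.
I_c = b·h³/12 = 1.1 × 3.21³/12 = 3.03198 m⁴.
Centre of pressure: y_p = y_c + I_c/(y_c·A) = 4.555 + 3.03198/(4.555 × 3.531) = 4.555 + 0.188513 = 4.74351 m along the plane.

h_p = 4.74 m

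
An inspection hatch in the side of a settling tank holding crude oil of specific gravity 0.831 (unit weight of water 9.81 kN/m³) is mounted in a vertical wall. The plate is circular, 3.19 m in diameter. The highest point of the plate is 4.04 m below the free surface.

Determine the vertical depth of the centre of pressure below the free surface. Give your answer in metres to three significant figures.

h_p = 5.75 m

γ = 0.831 × 9.81 = 8.15211 kN/m³.
The centroid is at the centre, 1.595 m below the top of the plate, so the centroid depth is h_c = 4.04 + 1.595 = 5.635 m.
A = π(1.595)² = 7.99229 m².
Resultant F = γ·h_c·A = 8.15211 × 5.635 × 7.99229 = 367.143 kN.
I_c = πr⁴/4 = π × 1.595⁴/4 = 5.08315 m⁴.
Centre of pressure: y_p = y_c + I_c/(y_c·A) = 5.635 + 5.08315/(5.635 × 7.99229) = 5.635 + 0.112867 = 5.74787 m along the plane.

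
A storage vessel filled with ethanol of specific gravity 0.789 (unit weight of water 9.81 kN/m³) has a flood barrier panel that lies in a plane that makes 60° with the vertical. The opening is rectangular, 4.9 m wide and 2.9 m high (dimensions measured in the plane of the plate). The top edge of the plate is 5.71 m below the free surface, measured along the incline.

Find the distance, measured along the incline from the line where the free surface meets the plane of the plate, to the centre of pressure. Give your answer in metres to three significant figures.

γ = 0.789 × 9.81 = 7.74009 kN/m³.
The plate makes 60° with the vertical, i.e. θ = 90° − 60° = 30° to the horizontal. Measuring y along the incline from the free-surface line, vertical depth h = y·sinθ with sinθ = 0.500000.
The centroid lies 2.9/2 = 1.45 m below the top edge, so y_c = 5.71 + 1.45 = 7.16 m and h_c = 7.16 × 0.500000 = 3.58 m.
A = 4.9 × 2.9 = 14.21 m².
Resultant F = γ·h_c·A = 7.74009 × 3.58 × 14.21 = 393.752 kN.
I_c = b·h³/12 = 4.9 × 2.9³/12 = 9.95884 m⁴.
Centre of pressure: y_p = y_c + I_c/(y_c·A) = 7.16 + 9.95884/(7.16 × 14.21) = 7.16 + 0.0978817 = 7.25788 m along the plane.

y_p = 7.26 m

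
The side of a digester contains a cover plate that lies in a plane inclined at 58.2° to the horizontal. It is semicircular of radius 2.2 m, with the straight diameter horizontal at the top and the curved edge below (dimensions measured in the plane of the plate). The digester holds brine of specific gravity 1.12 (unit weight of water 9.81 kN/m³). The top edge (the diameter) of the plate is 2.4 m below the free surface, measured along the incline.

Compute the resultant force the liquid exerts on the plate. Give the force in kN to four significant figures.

γ = 1.12 × 9.81 = 10.9872 kN/m³.
Let θ = 58.2° be the plate's angle to the horizontal; measure y along the incline from where the plane meets the free surface. Vertical depth h = y·sinθ with sinθ = 0.849893.
The centroid of a semicircle lies 4r/(3π) = 0.933709 m from the diameter, here below the top edge, so y_c = 2.4 + 0.933709 = 3.33371 m and h_c = 3.33371 × 0.849893 = 2.8333 m.
A = πr²/2 = π × 2.2²/2 = 7.60265 m².
Resultant F = γ·h_c·A = 10.9872 × 2.8333 × 7.60265 = 236.671 kN.

F ≈ 236.7 kN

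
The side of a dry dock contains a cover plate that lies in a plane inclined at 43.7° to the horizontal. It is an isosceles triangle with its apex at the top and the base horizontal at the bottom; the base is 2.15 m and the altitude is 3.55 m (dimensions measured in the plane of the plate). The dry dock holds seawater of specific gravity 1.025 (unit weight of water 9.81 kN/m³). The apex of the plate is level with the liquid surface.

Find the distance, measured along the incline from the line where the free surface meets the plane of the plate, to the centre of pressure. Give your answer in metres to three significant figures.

y_p = 2.66 m

γ = 1.025 × 9.81 = 10.05525 kN/m³.
Let θ = 43.7° be the plate's angle to the horizontal; measure y along the incline from where the plane meets the free surface. Vertical depth h = y·sinθ with sinθ = 0.690882.
With the apex up, the centroid sits 2h/3 = 2 × 3.55/3 = 2.36667 m below the apex, so y_c = 2.36667 m and h_c = 2.36667 × 0.690882 = 1.63509 m.
A = ½ × 2.15 × 3.55 = 3.81625 m².
Resultant F = γ·h_c·A = 10.05525 × 1.63509 × 3.81625 = 62.7439 kN.
I_c = b·h³/36 = 2.15 × 3.55³/36 = 2.67191 m⁴.
Centre of pressure: y_p = y_c + I_c/(y_c·A) = 2.36667 + 2.67191/(2.36667 × 3.81625) = 2.36667 + 0.295833 = 2.6625 m along the plane.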